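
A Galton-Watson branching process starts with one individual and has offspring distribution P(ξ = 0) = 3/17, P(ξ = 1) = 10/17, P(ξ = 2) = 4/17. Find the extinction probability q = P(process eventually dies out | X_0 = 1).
q = 3/4

The pgf is f(s) = 3/17 + 10/17·s + 4/17·s². The extinction probability q is the smallest fixed point of f in [0, 1]. Setting s = f(s):
  4/17·s² + (10/17 − 1)·s + 3/17 = 0
  4/17·s² − (3/17 + 4/17)·s + 3/17 = 0
which factors as (s − 1)·(4/17·s − 3/17) = 0, giving roots s = 1 and s = (3/17)/(4/17) = 3/4.
Mean offspring μ = 10/17 + 2·4/17 = 18/17 > 1 (supercritical), so q < 1. The extinction probability is the smaller root: q = (3/17)/(4/17) = 3/4.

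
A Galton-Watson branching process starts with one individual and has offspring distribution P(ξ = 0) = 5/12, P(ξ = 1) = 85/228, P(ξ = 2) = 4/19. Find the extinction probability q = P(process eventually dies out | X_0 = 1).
q = 1

Mean offspring μ = 0·5/12 + 1·85/228 + 2·4/19 = 181/228 ≤ 1. For μ ≤ 1 with offspring not concentrated at 1, the Galton-Watson process goes extinct almost surely, so q = 1.
(Algebraic check: The pgf is f(s) = 5/12 + 85/228·s + 4/19·s². The extinction probability q is the smallest fixed point of f in [0, 1]. Setting s = f(s):
  4/19·s² + (85/228 − 1)·s + 5/12 = 0
  4/19·s² − (5/12 + 4/19)·s + 5/12 = 0
which factors as (s − 1)·(4/19·s − 5/12) = 0, giving roots s = 1 and s = (5/12)/(4/19) = 95/48. Since 95/48 ≥ 1, the smallest root in [0, 1] is s = 1.)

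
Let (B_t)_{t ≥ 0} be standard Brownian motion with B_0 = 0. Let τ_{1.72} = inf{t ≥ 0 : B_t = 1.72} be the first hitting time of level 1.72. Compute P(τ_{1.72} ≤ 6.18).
P(τ_{1.72} ≤ 6.18) = 2(1 − Φ(1.72/√6.18)) = 2(1 − Φ(0.6919)) ≈ 0.4890

By the reflection principle for standard BM, P(τ_b ≤ t) = 2 · P(B_t ≥ b). Since B_t ~ N(0, t), P(B_t ≥ 1.72) = 1 − Φ(1.72/√t) = 1 − Φ(1.72/√6.18) = 1 − Φ(0.6919) ≈ 0.24450. Doubling: P(τ_{1.72} ≤ 6.18) ≈ 2 · 0.24450 = 0.48900 ≈ 0.4890.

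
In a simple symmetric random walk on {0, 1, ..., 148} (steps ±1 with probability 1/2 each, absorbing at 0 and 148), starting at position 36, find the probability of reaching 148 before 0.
P(hit 148 before 0) = 36/148 = 9/37

Let u_k = P(hit 148 before 0 | start at k). Then u_0 = 0, u_148 = 1, and u_k = u_{k-1}/2 + u_{k+1}/2 for 1 ≤ k ≤ 147. This harmonic recurrence is solved by u_k = k/148, giving u_36 = 36/148 = 9/37.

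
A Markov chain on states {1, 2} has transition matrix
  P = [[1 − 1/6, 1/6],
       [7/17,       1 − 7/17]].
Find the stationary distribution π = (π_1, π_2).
π_1 = 42/59, π_2 = 17/59

Solve πP = π with π_1 + π_2 = 1. From πP = π: π_1 · (1 − 1/6) + π_2 · 7/17 = π_1 ⇒ π_2 · 7/17 = π_1 · 1/6 ⇒ π_2/π_1 = (1/6)/(7/17) = 17/42. Together with π_1 + π_2 = 1:
  π_1 = (7/17)/(1/6 + 7/17) = (7/17)/(59/102) = 42/59,
  π_2 = (1/6)/(1/6 + 7/17) = (1/6)/(59/102) = 17/59.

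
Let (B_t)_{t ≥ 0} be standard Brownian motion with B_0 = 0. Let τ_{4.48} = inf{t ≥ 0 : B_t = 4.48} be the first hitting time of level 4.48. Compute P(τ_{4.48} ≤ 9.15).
P(τ_{4.48} ≤ 9.15) = 2(1 − Φ(4.48/√9.15)) = 2(1 − Φ(1.4810)) ≈ 0.1386

By the reflection principle for standard BM, P(τ_b ≤ t) = 2 · P(B_t ≥ b). Since B_t ~ N(0, t), P(B_t ≥ 4.48) = 1 − Φ(4.48/√t) = 1 − Φ(4.48/√9.15) = 1 − Φ(1.4810) ≈ 0.06930. Doubling: P(τ_{4.48} ≤ 9.15) ≈ 2 · 0.06930 = 0.13860 ≈ 0.1386.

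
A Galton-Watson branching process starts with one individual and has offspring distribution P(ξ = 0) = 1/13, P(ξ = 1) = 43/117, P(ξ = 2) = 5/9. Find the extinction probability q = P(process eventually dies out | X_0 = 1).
q = 9/65

The pgf is f(s) = 1/13 + 43/117·s + 5/9·s². The extinction probability q is the smallest fixed point of f in [0, 1]. Setting s = f(s):
  5/9·s² + (43/117 − 1)·s + 1/13 = 0
  5/9·s² − (1/13 + 5/9)·s + 1/13 = 0
which factors as (s − 1)·(5/9·s − 1/13) = 0, giving roots s = 1 and s = (1/13)/(5/9) = 9/65.
Mean offspring μ = 43/117 + 2·5/9 = 173/117 > 1 (supercritical), so q < 1. The extinction probability is the smaller root: q = (1/13)/(5/9) = 9/65.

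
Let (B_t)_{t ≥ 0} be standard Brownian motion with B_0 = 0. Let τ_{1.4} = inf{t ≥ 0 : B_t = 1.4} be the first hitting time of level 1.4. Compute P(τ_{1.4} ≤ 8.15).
P(τ_{1.4} ≤ 8.15) = 2(1 − Φ(1.4/√8.15)) = 2(1 − Φ(0.4904)) ≈ 0.6239

By the reflection principle for standard BM, P(τ_b ≤ t) = 2 · P(B_t ≥ b). Since B_t ~ N(0, t), P(B_t ≥ 1.4) = 1 − Φ(1.4/√t) = 1 − Φ(1.4/√8.15) = 1 − Φ(0.4904) ≈ 0.31193. Doubling: P(τ_{1.4} ≤ 8.15) ≈ 2 · 0.31193 = 0.62386 ≈ 0.6239.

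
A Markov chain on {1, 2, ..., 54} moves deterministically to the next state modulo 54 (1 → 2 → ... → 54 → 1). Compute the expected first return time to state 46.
E[T_46 | X_0 = 46] = 54

The chain cycles deterministically, so starting at state 46 it returns in exactly 54 steps. Equivalently, the stationary distribution is uniform π_j = 1/54 for every state j, so by Kac's formula E[T_46] = 1/π_46 = 54.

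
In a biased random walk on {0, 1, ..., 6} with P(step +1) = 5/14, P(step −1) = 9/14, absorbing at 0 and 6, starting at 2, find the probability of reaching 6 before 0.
P(hit 6 before 0) = (1 − (9/5)^2) / (1 − (9/5)^6) = 625/9211

Let u_k denote P(reach 6 before 0 | start at k). Boundary: u_0 = 0, u_6 = 1. Recurrence: u_k = 5/14·u_{k+1} + 9/14·u_{k-1} for 1 ≤ k ≤ 5. Try u_k = A + B·r^k with r = q/p = (9/14)/(5/14) = 9/5. Substitution satisfies the recurrence; boundary conditions give:
  u_k = (1 − r^k) / (1 − r^N) = (1 − (9/5)^2) / (1 − (9/5)^6) = 625/9211.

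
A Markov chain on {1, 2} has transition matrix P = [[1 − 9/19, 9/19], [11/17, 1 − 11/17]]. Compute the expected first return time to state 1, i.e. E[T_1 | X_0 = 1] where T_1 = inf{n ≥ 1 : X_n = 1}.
E[T_1 | X_0 = 1] = 1/π_1 = 362/209

For an irreducible recurrent Markov chain with stationary distribution π, E[T_i | X_0 = i] = 1/π_i (Kac's formula). Here π_1 = (11/17)/(9/19 + 11/17) = (11/17)/(362/323) = 209/362, so E[T_1 | X_0 = 1] = 1/π_1 = (9/19 + 11/17)/(11/17) = (362/323)/(11/17) = 362/209.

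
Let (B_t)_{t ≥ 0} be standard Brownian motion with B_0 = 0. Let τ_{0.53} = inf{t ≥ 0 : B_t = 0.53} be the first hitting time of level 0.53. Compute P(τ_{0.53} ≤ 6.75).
P(τ_{0.53} ≤ 6.75) = 2(1 − Φ(0.53/√6.75)) = 2(1 − Φ(0.2040)) ≈ 0.8384

By the reflection principle for standard BM, P(τ_b ≤ t) = 2 · P(B_t ≥ b). Since B_t ~ N(0, t), P(B_t ≥ 0.53) = 1 − Φ(0.53/√t) = 1 − Φ(0.53/√6.75) = 1 − Φ(0.2040) ≈ 0.41918. Doubling: P(τ_{0.53} ≤ 6.75) ≈ 2 · 0.41918 = 0.83836 ≈ 0.8384.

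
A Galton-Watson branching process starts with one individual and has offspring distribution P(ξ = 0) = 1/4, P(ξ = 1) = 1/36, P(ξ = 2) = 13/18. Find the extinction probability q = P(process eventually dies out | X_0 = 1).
q = 9/26

The pgf is f(s) = 1/4 + 1/36·s + 13/18·s². The extinction probability q is the smallest fixed point of f in [0, 1]. Setting s = f(s):
  13/18·s² + (1/36 − 1)·s + 1/4 = 0
  13/18·s² − (1/4 + 13/18)·s + 1/4 = 0
which factors as (s − 1)·(13/18·s − 1/4) = 0, giving roots s = 1 and s = (1/4)/(13/18) = 9/26.
Mean offspring μ = 1/36 + 2·13/18 = 53/36 > 1 (supercritical), so q < 1. The extinction probability is the smaller root: q = (1/4)/(13/18) = 9/26.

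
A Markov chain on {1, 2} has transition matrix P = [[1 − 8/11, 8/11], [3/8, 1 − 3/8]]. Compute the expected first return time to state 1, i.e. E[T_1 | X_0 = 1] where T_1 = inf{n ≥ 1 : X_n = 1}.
E[T_1 | X_0 = 1] = 1/π_1 = 97/33

For an irreducible recurrent Markov chain with stationary distribution π, E[T_i | X_0 = i] = 1/π_i (Kac's formula). Here π_1 = (3/8)/(8/11 + 3/8) = (3/8)/(97/88) = 33/97, so E[T_1 | X_0 = 1] = 1/π_1 = (8/11 + 3/8)/(3/8) = (97/88)/(3/8) = 97/33.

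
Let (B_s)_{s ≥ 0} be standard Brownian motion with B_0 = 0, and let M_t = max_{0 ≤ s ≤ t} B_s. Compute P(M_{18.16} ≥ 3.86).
P(M_{18.16} ≥ 3.86) = 2·P(B_{18.16} ≥ 3.86) = 2(1 − Φ(3.86/√18.16)) ≈ 0.3650

By the reflection principle for Brownian motion, P(M_t ≥ a) = 2 · P(B_t ≥ a) for a ≥ 0. Since B_t ~ N(0, t), P(B_t ≥ 3.86) = 1 − Φ(3.86/√t) = 1 − Φ(3.86/√18.16) = 1 − Φ(0.9058). So
  P(M_{18.16} ≥ 3.86) = 2(1 − Φ(0.9058)) ≈ 0.3650.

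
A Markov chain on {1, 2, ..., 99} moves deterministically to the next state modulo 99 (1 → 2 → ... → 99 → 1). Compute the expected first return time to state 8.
E[T_8 | X_0 = 8] = 99

The chain cycles deterministically, so starting at state 8 it returns in exactly 99 steps. Equivalently, the stationary distribution is uniform π_j = 1/99 for every state j, so by Kac's formula E[T_8] = 1/π_8 = 99.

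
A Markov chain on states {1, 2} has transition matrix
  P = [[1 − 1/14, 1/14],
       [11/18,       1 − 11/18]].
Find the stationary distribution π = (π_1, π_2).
π_1 = 77/86, π_2 = 9/86

Solve πP = π with π_1 + π_2 = 1. From πP = π: π_1 · (1 − 1/14) + π_2 · 11/18 = π_1 ⇒ π_2 · 11/18 = π_1 · 1/14 ⇒ π_2/π_1 = (1/14)/(11/18) = 9/77. Together with π_1 + π_2 = 1:
  π_1 = (11/18)/(1/14 + 11/18) = (11/18)/(43/63) = 77/86,
  π_2 = (1/14)/(1/14 + 11/18) = (1/14)/(43/63) = 9/86.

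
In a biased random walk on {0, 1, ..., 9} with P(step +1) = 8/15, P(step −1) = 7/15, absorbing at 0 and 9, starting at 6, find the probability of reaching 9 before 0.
P(hit 9 before 0) = (1 − (7/8)^6) / (1 − (7/8)^9) = 437760/555409

Let u_k denote P(reach 9 before 0 | start at k). Boundary: u_0 = 0, u_9 = 1. Recurrence: u_k = 8/15·u_{k+1} + 7/15·u_{k-1} for 1 ≤ k ≤ 8. Try u_k = A + B·r^k with r = q/p = (7/15)/(8/15) = 7/8. Substitution satisfies the recurrence; boundary conditions give:
  u_k = (1 − r^k) / (1 − r^N) = (1 − (7/8)^6) / (1 − (7/8)^9) = 437760/555409.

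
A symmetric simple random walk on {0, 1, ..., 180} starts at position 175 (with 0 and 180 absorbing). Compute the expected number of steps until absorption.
E[τ | X_0 = 175] = 875

Let v_k = E[τ | X_0 = k]. Boundary: v_0 = v_180 = 0. Recurrence: v_k = 1 + (v_{k-1} + v_{k+1})/2 for 1 ≤ k ≤ 179. The particular solution to v_k − (v_{k-1} + v_{k+1})/2 = 1 is v_k = −k^2. Adding homogeneous solution A + B k and matching boundaries gives v_k = k (180 − k). Substituting k = 175: v_175 = 175 · 5 = 875.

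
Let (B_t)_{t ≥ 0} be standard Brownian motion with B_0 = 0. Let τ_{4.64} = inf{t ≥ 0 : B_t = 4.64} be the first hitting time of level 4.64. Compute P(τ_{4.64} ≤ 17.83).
P(τ_{4.64} ≤ 17.83) = 2(1 − Φ(4.64/√17.83)) = 2(1 − Φ(1.0989)) ≈ 0.2718

By the reflection principle for standard BM, P(τ_b ≤ t) = 2 · P(B_t ≥ b). Since B_t ~ N(0, t), P(B_t ≥ 4.64) = 1 − Φ(4.64/√t) = 1 − Φ(4.64/√17.83) = 1 − Φ(1.0989) ≈ 0.13591. Doubling: P(τ_{4.64} ≤ 17.83) ≈ 2 · 0.13591 = 0.27182 ≈ 0.2718.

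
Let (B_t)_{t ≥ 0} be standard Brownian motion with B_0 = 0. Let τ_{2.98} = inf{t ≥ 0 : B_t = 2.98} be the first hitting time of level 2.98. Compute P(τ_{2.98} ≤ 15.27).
P(τ_{2.98} ≤ 15.27) = 2(1 − Φ(2.98/√15.27)) = 2(1 − Φ(0.7626)) ≈ 0.4457

By the reflection principle for standard BM, P(τ_b ≤ t) = 2 · P(B_t ≥ b). Since B_t ~ N(0, t), P(B_t ≥ 2.98) = 1 − Φ(2.98/√t) = 1 − Φ(2.98/√15.27) = 1 − Φ(0.7626) ≈ 0.22285. Doubling: P(τ_{2.98} ≤ 15.27) ≈ 2 · 0.22285 = 0.44570 ≈ 0.4457.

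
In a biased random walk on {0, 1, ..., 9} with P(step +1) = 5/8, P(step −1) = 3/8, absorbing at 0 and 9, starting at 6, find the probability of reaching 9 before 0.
P(hit 9 before 0) = (1 − (3/5)^6) / (1 − (3/5)^9) = 19000/19729

Let u_k denote P(reach 9 before 0 | start at k). Boundary: u_0 = 0, u_9 = 1. Recurrence: u_k = 5/8·u_{k+1} + 3/8·u_{k-1} for 1 ≤ k ≤ 8. Try u_k = A + B·r^k with r = q/p = (3/8)/(5/8) = 3/5. Substitution satisfies the recurrence; boundary conditions give:
  u_k = (1 − r^k) / (1 − r^N) = (1 − (3/5)^6) / (1 − (3/5)^9) = 19000/19729.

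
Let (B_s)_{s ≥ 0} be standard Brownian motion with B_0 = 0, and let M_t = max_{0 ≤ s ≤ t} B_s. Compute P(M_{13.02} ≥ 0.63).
P(M_{13.02} ≥ 0.63) = 2·P(B_{13.02} ≥ 0.63) = 2(1 − Φ(0.63/√13.02)) ≈ 0.8614

By the reflection principle for Brownian motion, P(M_t ≥ a) = 2 · P(B_t ≥ a) for a ≥ 0. Since B_t ~ N(0, t), P(B_t ≥ 0.63) = 1 − Φ(0.63/√t) = 1 − Φ(0.63/√13.02) = 1 − Φ(0.1746). So
  P(M_{13.02} ≥ 0.63) = 2(1 − Φ(0.1746)) ≈ 0.8614.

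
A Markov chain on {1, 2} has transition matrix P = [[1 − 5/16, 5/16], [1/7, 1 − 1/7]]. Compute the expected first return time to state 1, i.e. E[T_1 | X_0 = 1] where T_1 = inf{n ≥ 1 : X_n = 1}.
E[T_1 | X_0 = 1] = 1/π_1 = 51/16

For an irreducible recurrent Markov chain with stationary distribution π, E[T_i | X_0 = i] = 1/π_i (Kac's formula). Here π_1 = (1/7)/(5/16 + 1/7) = (1/7)/(51/112) = 16/51, so E[T_1 | X_0 = 1] = 1/π_1 = (5/16 + 1/7)/(1/7) = (51/112)/(1/7) = 51/16.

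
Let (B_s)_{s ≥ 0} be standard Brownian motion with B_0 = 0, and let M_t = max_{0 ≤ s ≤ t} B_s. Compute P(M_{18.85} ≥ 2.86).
P(M_{18.85} ≥ 2.86) = 2·P(B_{18.85} ≥ 2.86) = 2(1 − Φ(2.86/√18.85)) ≈ 0.5101

By the reflection principle for Brownian motion, P(M_t ≥ a) = 2 · P(B_t ≥ a) for a ≥ 0. Since B_t ~ N(0, t), P(B_t ≥ 2.86) = 1 − Φ(2.86/√t) = 1 − Φ(2.86/√18.85) = 1 − Φ(0.6587). So
  P(M_{18.85} ≥ 2.86) = 2(1 − Φ(0.6587)) ≈ 0.5101.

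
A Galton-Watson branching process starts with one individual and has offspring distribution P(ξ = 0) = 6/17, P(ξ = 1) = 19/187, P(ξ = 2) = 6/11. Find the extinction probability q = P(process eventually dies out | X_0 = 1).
q = 11/17

The pgf is f(s) = 6/17 + 19/187·s + 6/11·s². The extinction probability q is the smallest fixed point of f in [0, 1]. Setting s = f(s):
  6/11·s² + (19/187 − 1)·s + 6/17 = 0
  6/11·s² − (6/17 + 6/11)·s + 6/17 = 0
which factors as (s − 1)·(6/11·s − 6/17) = 0, giving roots s = 1 and s = (6/17)/(6/11) = 11/17.
Mean offspring μ = 19/187 + 2·6/11 = 223/187 > 1 (supercritical), so q < 1. The extinction probability is the smaller root: q = (6/17)/(6/11) = 11/17.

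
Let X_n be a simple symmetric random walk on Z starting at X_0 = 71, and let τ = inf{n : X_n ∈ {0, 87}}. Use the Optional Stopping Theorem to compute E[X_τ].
E[X_τ] = 71

X_n is a martingale and τ is a bounded-mean stopping time (indeed τ is finite a.s. with bounded expectation since the walk is in a bounded region). By the OST, E[X_τ] = E[X_0] = 71. Equivalently: E[X_τ] = 87 · P(hit 87 first) + 0 · P(hit 0 first) = 87 · (71/87) = 71.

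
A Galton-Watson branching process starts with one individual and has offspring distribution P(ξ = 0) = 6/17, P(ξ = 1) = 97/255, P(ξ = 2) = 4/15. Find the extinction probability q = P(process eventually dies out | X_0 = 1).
q = 1

Mean offspring μ = 0·6/17 + 1·97/255 + 2·4/15 = 233/255 ≤ 1. For μ ≤ 1 with offspring not concentrated at 1, the Galton-Watson process goes extinct almost surely, so q = 1.
(Algebraic check: The pgf is f(s) = 6/17 + 97/255·s + 4/15·s². The extinction probability q is the smallest fixed point of f in [0, 1]. Setting s = f(s):
  4/15·s² + (97/255 − 1)·s + 6/17 = 0
  4/15·s² − (6/17 + 4/15)·s + 6/17 = 0
which factors as (s − 1)·(4/15·s − 6/17) = 0, giving roots s = 1 and s = (6/17)/(4/15) = 45/34. Since 45/34 ≥ 1, the smallest root in [0, 1] is s = 1.)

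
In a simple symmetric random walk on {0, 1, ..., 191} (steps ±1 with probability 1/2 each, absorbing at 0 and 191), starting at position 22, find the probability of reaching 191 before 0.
P(hit 191 before 0) = 22/191

Let u_k = P(hit 191 before 0 | start at k). Then u_0 = 0, u_191 = 1, and u_k = u_{k-1}/2 + u_{k+1}/2 for 1 ≤ k ≤ 190. This harmonic recurrence is solved by u_k = k/191, giving u_22 = 22/191.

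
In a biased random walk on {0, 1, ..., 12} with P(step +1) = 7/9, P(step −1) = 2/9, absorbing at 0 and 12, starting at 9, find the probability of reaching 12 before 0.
P(hit 12 before 0) = (1 − (2/7)^9) / (1 − (2/7)^12) = 41316751/41317263

Let u_k denote P(reach 12 before 0 | start at k). Boundary: u_0 = 0, u_12 = 1. Recurrence: u_k = 7/9·u_{k+1} + 2/9·u_{k-1} for 1 ≤ k ≤ 11. Try u_k = A + B·r^k with r = q/p = (2/9)/(7/9) = 2/7. Substitution satisfies the recurrence; boundary conditions give:
  u_k = (1 − r^k) / (1 − r^N) = (1 − (2/7)^9) / (1 − (2/7)^12) = 41316751/41317263.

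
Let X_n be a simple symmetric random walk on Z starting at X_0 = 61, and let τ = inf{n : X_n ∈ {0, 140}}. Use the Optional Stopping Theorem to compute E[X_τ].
E[X_τ] = 61

X_n is a martingale and τ is a bounded-mean stopping time (indeed τ is finite a.s. with bounded expectation since the walk is in a bounded region). By the OST, E[X_τ] = E[X_0] = 61. Equivalently: E[X_τ] = 140 · P(hit 140 first) + 0 · P(hit 0 first) = 140 · (61/140) = 61.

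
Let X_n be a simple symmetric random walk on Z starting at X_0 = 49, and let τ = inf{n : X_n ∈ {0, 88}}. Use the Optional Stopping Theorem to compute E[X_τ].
E[X_τ] = 49

X_n is a martingale and τ is a bounded-mean stopping time (indeed τ is finite a.s. with bounded expectation since the walk is in a bounded region). By the OST, E[X_τ] = E[X_0] = 49. Equivalently: E[X_τ] = 88 · P(hit 88 first) + 0 · P(hit 0 first) = 88 · (49/88) = 49.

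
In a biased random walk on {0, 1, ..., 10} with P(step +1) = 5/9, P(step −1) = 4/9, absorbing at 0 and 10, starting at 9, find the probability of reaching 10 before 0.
P(hit 10 before 0) = (1 − (4/5)^9) / (1 − (4/5)^10) = 8454905/8717049

Let u_k denote P(reach 10 before 0 | start at k). Boundary: u_0 = 0, u_10 = 1. Recurrence: u_k = 5/9·u_{k+1} + 4/9·u_{k-1} for 1 ≤ k ≤ 9. Try u_k = A + B·r^k with r = q/p = (4/9)/(5/9) = 4/5. Substitution satisfies the recurrence; boundary conditions give:
  u_k = (1 − r^k) / (1 − r^N) = (1 − (4/5)^9) / (1 − (4/5)^10) = 8454905/8717049.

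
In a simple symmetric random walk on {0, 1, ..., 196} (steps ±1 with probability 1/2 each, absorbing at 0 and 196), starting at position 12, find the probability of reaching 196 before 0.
P(hit 196 before 0) = 12/196 = 3/49

Let u_k = P(hit 196 before 0 | start at k). Then u_0 = 0, u_196 = 1, and u_k = u_{k-1}/2 + u_{k+1}/2 for 1 ≤ k ≤ 195. This harmonic recurrence is solved by u_k = k/196, giving u_12 = 12/196 = 3/49.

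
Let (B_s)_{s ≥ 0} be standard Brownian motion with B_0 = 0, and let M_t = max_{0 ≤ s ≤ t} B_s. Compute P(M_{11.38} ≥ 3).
P(M_{11.38} ≥ 3) = 2·P(B_{11.38} ≥ 3) = 2(1 − Φ(3/√11.38)) ≈ 0.3738

By the reflection principle for Brownian motion, P(M_t ≥ a) = 2 · P(B_t ≥ a) for a ≥ 0. Since B_t ~ N(0, t), P(B_t ≥ 3) = 1 − Φ(3/√t) = 1 − Φ(3/√11.38) = 1 − Φ(0.8893). So
  P(M_{11.38} ≥ 3) = 2(1 − Φ(0.8893)) ≈ 0.3738.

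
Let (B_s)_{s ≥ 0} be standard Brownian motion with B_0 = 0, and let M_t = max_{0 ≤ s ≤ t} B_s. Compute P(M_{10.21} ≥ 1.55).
P(M_{10.21} ≥ 1.55) = 2·P(B_{10.21} ≥ 1.55) = 2(1 − Φ(1.55/√10.21)) ≈ 0.6276

By the reflection principle for Brownian motion, P(M_t ≥ a) = 2 · P(B_t ≥ a) for a ≥ 0. Since B_t ~ N(0, t), P(B_t ≥ 1.55) = 1 − Φ(1.55/√t) = 1 − Φ(1.55/√10.21) = 1 − Φ(0.4851). So
  P(M_{10.21} ≥ 1.55) = 2(1 − Φ(0.4851)) ≈ 0.6276.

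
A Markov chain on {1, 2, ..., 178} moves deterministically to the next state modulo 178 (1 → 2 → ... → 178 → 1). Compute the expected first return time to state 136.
E[T_136 | X_0 = 136] = 178

The chain cycles deterministically, so starting at state 136 it returns in exactly 178 steps. Equivalently, the stationary distribution is uniform π_j = 1/178 for every state j, so by Kac's formula E[T_136] = 1/π_136 = 178.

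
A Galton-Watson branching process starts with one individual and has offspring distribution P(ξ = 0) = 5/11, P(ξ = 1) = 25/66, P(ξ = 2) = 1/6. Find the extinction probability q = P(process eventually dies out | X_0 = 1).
q = 1

Mean offspring μ = 0·5/11 + 1·25/66 + 2·1/6 = 47/66 ≤ 1. For μ ≤ 1 with offspring not concentrated at 1, the Galton-Watson process goes extinct almost surely, so q = 1.
(Algebraic check: The pgf is f(s) = 5/11 + 25/66·s + 1/6·s². The extinction probability q is the smallest fixed point of f in [0, 1]. Setting s = f(s):
  1/6·s² + (25/66 − 1)·s + 5/11 = 0
  1/6·s² − (5/11 + 1/6)·s + 5/11 = 0
which factors as (s − 1)·(1/6·s − 5/11) = 0, giving roots s = 1 and s = (5/11)/(1/6) = 30/11. Since 30/11 ≥ 1, the smallest root in [0, 1] is s = 1.)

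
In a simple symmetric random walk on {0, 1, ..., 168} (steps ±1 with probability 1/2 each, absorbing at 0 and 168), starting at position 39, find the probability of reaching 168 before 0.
P(hit 168 before 0) = 39/168 = 13/56

Let u_k = P(hit 168 before 0 | start at k). Then u_0 = 0, u_168 = 1, and u_k = u_{k-1}/2 + u_{k+1}/2 for 1 ≤ k ≤ 167. This harmonic recurrence is solved by u_k = k/168, giving u_39 = 39/168 = 13/56.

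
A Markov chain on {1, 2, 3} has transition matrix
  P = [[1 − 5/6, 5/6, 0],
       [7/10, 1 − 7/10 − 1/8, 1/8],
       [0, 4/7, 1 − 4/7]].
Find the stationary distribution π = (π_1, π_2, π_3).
π = (224/549, 800/1647, 175/1647)

This is a birth-death chain on three states, which satisfies detailed balance: π_1 · P_{12} = π_2 · P_{21} and π_2 · P_{23} = π_3 · P_{32}.
From π_1 · 5/6 = π_2 · 7/10: π_2/π_1 = (5/6)/(7/10) = 25/21.
From π_2 · 1/8 = π_3 · 4/7: π_3/π_2 = (1/8)/(4/7) = 7/32.
Take π_1 proportional to 1; then unnormalized π = (1, 25/21, 25/96). Normalize by dividing by the sum 549/224:
  π = (224/549, 800/1647, 175/1647).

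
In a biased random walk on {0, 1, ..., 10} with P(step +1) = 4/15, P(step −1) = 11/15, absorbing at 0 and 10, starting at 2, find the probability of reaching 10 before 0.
P(hit 10 before 0) = (1 − (11/4)^2) / (1 − (11/4)^10) = 65536/247013105

Let u_k denote P(reach 10 before 0 | start at k). Boundary: u_0 = 0, u_10 = 1. Recurrence: u_k = 4/15·u_{k+1} + 11/15·u_{k-1} for 1 ≤ k ≤ 9. Try u_k = A + B·r^k with r = q/p = (11/15)/(4/15) = 11/4. Substitution satisfies the recurrence; boundary conditions give:
  u_k = (1 − r^k) / (1 − r^N) = (1 − (11/4)^2) / (1 − (11/4)^10) = 65536/247013105.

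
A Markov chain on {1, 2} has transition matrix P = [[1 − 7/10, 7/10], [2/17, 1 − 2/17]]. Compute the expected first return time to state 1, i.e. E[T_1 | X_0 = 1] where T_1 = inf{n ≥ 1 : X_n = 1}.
E[T_1 | X_0 = 1] = 1/π_1 = 139/20

For an irreducible recurrent Markov chain with stationary distribution π, E[T_i | X_0 = i] = 1/π_i (Kac's formula). Here π_1 = (2/17)/(7/10 + 2/17) = (2/17)/(139/170) = 20/139, so E[T_1 | X_0 = 1] = 1/π_1 = (7/10 + 2/17)/(2/17) = (139/170)/(2/17) = 139/20.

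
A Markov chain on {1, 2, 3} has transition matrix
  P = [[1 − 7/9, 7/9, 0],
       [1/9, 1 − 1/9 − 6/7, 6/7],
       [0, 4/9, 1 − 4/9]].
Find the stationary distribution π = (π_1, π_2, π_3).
π = (2/43, 14/43, 27/43)

This is a birth-death chain on three states, which satisfies detailed balance: π_1 · P_{12} = π_2 · P_{21} and π_2 · P_{23} = π_3 · P_{32}.
From π_1 · 7/9 = π_2 · 1/9: π_2/π_1 = (7/9)/(1/9) = 7.
From π_2 · 6/7 = π_3 · 4/9: π_3/π_2 = (6/7)/(4/9) = 27/14.
Take π_1 proportional to 1; then unnormalized π = (1, 7, 27/2). Normalize by dividing by the sum 43/2:
  π = (2/43, 14/43, 27/43).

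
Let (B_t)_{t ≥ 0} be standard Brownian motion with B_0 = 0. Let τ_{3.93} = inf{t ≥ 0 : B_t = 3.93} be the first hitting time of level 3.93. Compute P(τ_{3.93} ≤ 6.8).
P(τ_{3.93} ≤ 6.8) = 2(1 − Φ(3.93/√6.8)) = 2(1 − Φ(1.5071)) ≈ 0.1318

By the reflection principle for standard BM, P(τ_b ≤ t) = 2 · P(B_t ≥ b). Since B_t ~ N(0, t), P(B_t ≥ 3.93) = 1 − Φ(3.93/√t) = 1 − Φ(3.93/√6.8) = 1 − Φ(1.5071) ≈ 0.06589. Doubling: P(τ_{3.93} ≤ 6.8) ≈ 2 · 0.06589 = 0.13178 ≈ 0.1318.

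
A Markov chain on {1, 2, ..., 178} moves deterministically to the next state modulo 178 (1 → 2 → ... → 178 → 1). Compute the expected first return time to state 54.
E[T_54 | X_0 = 54] = 178

The chain cycles deterministically, so starting at state 54 it returns in exactly 178 steps. Equivalently, the stationary distribution is uniform π_j = 1/178 for every state j, so by Kac's formula E[T_54] = 1/π_54 = 178.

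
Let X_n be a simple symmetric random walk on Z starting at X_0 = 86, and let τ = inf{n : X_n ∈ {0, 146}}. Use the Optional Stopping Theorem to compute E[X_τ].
E[X_τ] = 86

X_n is a martingale and τ is a bounded-mean stopping time (indeed τ is finite a.s. with bounded expectation since the walk is in a bounded region). By the OST, E[X_τ] = E[X_0] = 86. Equivalently: E[X_τ] = 146 · P(hit 146 first) + 0 · P(hit 0 first) = 146 · (86/146) = 86.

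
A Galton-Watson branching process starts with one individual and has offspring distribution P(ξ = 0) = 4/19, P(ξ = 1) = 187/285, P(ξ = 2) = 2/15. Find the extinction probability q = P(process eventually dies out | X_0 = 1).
q = 1

Mean offspring μ = 0·4/19 + 1·187/285 + 2·2/15 = 263/285 ≤ 1. For μ ≤ 1 with offspring not concentrated at 1, the Galton-Watson process goes extinct almost surely, so q = 1.
(Algebraic check: The pgf is f(s) = 4/19 + 187/285·s + 2/15·s². The extinction probability q is the smallest fixed point of f in [0, 1]. Setting s = f(s):
  2/15·s² + (187/285 − 1)·s + 4/19 = 0
  2/15·s² − (4/19 + 2/15)·s + 4/19 = 0
which factors as (s − 1)·(2/15·s − 4/19) = 0, giving roots s = 1 and s = (4/19)/(2/15) = 30/19. Since 30/19 ≥ 1, the smallest root in [0, 1] is s = 1.)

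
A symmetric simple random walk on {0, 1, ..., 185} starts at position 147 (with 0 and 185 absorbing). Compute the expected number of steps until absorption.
E[τ | X_0 = 147] = 5586

Let v_k = E[τ | X_0 = k]. Boundary: v_0 = v_185 = 0. Recurrence: v_k = 1 + (v_{k-1} + v_{k+1})/2 for 1 ≤ k ≤ 184. The particular solution to v_k − (v_{k-1} + v_{k+1})/2 = 1 is v_k = −k^2. Adding homogeneous solution A + B k and matching boundaries gives v_k = k (185 − k). Substituting k = 147: v_147 = 147 · 38 = 5586.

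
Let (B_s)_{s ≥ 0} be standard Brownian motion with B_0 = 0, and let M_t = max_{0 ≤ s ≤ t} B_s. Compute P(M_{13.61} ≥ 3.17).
P(M_{13.61} ≥ 3.17) = 2·P(B_{13.61} ≥ 3.17) = 2(1 − Φ(3.17/√13.61)) ≈ 0.3902

By the reflection principle for Brownian motion, P(M_t ≥ a) = 2 · P(B_t ≥ a) for a ≥ 0. Since B_t ~ N(0, t), P(B_t ≥ 3.17) = 1 − Φ(3.17/√t) = 1 − Φ(3.17/√13.61) = 1 − Φ(0.8593). So
  P(M_{13.61} ≥ 3.17) = 2(1 − Φ(0.8593)) ≈ 0.3902.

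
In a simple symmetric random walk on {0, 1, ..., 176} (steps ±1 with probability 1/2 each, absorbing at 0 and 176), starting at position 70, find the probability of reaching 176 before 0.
P(hit 176 before 0) = 70/176 = 35/88

Let u_k = P(hit 176 before 0 | start at k). Then u_0 = 0, u_176 = 1, and u_k = u_{k-1}/2 + u_{k+1}/2 for 1 ≤ k ≤ 175. This harmonic recurrence is solved by u_k = k/176, giving u_70 = 70/176 = 35/88.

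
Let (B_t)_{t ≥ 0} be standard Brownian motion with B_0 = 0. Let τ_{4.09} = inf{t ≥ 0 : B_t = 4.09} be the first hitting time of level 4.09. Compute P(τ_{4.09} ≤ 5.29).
P(τ_{4.09} ≤ 5.29) = 2(1 − Φ(4.09/√5.29)) = 2(1 − Φ(1.7783)) ≈ 0.0754

By the reflection principle for standard BM, P(τ_b ≤ t) = 2 · P(B_t ≥ b). Since B_t ~ N(0, t), P(B_t ≥ 4.09) = 1 − Φ(4.09/√t) = 1 − Φ(4.09/√5.29) = 1 − Φ(1.7783) ≈ 0.03768. Doubling: P(τ_{4.09} ≤ 5.29) ≈ 2 · 0.03768 = 0.07536 ≈ 0.0754.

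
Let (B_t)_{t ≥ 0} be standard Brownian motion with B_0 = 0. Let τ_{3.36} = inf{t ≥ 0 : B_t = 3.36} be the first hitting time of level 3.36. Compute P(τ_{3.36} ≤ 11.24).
P(τ_{3.36} ≤ 11.24) = 2(1 − Φ(3.36/√11.24)) = 2(1 − Φ(1.0022)) ≈ 0.3162

By the reflection principle for standard BM, P(τ_b ≤ t) = 2 · P(B_t ≥ b). Since B_t ~ N(0, t), P(B_t ≥ 3.36) = 1 − Φ(3.36/√t) = 1 − Φ(3.36/√11.24) = 1 − Φ(1.0022) ≈ 0.15812. Doubling: P(τ_{3.36} ≤ 11.24) ≈ 2 · 0.15812 = 0.31624 ≈ 0.3162.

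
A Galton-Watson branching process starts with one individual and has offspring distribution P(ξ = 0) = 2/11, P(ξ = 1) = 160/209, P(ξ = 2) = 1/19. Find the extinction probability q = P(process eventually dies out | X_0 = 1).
q = 1

Mean offspring μ = 0·2/11 + 1·160/209 + 2·1/19 = 182/209 ≤ 1. For μ ≤ 1 with offspring not concentrated at 1, the Galton-Watson process goes extinct almost surely, so q = 1.
(Algebraic check: The pgf is f(s) = 2/11 + 160/209·s + 1/19·s². The extinction probability q is the smallest fixed point of f in [0, 1]. Setting s = f(s):
  1/19·s² + (160/209 − 1)·s + 2/11 = 0
  1/19·s² − (2/11 + 1/19)·s + 2/11 = 0
which factors as (s − 1)·(1/19·s − 2/11) = 0, giving roots s = 1 and s = (2/11)/(1/19) = 38/11. Since 38/11 ≥ 1, the smallest root in [0, 1] is s = 1.)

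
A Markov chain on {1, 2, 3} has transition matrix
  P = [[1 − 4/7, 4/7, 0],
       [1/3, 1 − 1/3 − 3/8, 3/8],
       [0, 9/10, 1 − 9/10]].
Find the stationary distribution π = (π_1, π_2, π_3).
π = (7/24, 1/2, 5/24)

This is a birth-death chain on three states, which satisfies detailed balance: π_1 · P_{12} = π_2 · P_{21} and π_2 · P_{23} = π_3 · P_{32}.
From π_1 · 4/7 = π_2 · 1/3: π_2/π_1 = (4/7)/(1/3) = 12/7.
From π_2 · 3/8 = π_3 · 9/10: π_3/π_2 = (3/8)/(9/10) = 5/12.
Take π_1 proportional to 1; then unnormalized π = (1, 12/7, 5/7). Normalize by dividing by the sum 24/7:
  π = (7/24, 1/2, 5/24).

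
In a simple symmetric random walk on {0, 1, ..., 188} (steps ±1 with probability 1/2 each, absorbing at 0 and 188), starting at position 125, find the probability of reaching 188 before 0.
P(hit 188 before 0) = 125/188

Let u_k = P(hit 188 before 0 | start at k). Then u_0 = 0, u_188 = 1, and u_k = u_{k-1}/2 + u_{k+1}/2 for 1 ≤ k ≤ 187. This harmonic recurrence is solved by u_k = k/188, giving u_125 = 125/188.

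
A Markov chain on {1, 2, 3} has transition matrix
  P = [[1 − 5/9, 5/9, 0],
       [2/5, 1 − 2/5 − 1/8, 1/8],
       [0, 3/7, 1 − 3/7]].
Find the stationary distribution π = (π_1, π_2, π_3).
π = (432/1207, 600/1207, 175/1207)

This is a birth-death chain on three states, which satisfies detailed balance: π_1 · P_{12} = π_2 · P_{21} and π_2 · P_{23} = π_3 · P_{32}.
From π_1 · 5/9 = π_2 · 2/5: π_2/π_1 = (5/9)/(2/5) = 25/18.
From π_2 · 1/8 = π_3 · 3/7: π_3/π_2 = (1/8)/(3/7) = 7/24.
Take π_1 proportional to 1; then unnormalized π = (1, 25/18, 175/432). Normalize by dividing by the sum 1207/432:
  π = (432/1207, 600/1207, 175/1207).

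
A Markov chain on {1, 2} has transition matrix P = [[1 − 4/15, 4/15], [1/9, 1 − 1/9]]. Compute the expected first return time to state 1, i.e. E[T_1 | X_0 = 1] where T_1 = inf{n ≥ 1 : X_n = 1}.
E[T_1 | X_0 = 1] = 1/π_1 = 17/5

For an irreducible recurrent Markov chain with stationary distribution π, E[T_i | X_0 = i] = 1/π_i (Kac's formula). Here π_1 = (1/9)/(4/15 + 1/9) = (1/9)/(17/45) = 5/17, so E[T_1 | X_0 = 1] = 1/π_1 = (4/15 + 1/9)/(1/9) = (17/45)/(1/9) = 17/5.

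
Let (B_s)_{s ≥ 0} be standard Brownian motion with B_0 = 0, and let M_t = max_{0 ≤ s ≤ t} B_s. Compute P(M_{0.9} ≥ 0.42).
P(M_{0.9} ≥ 0.42) = 2·P(B_{0.9} ≥ 0.42) = 2(1 − Φ(0.42/√0.9)) ≈ 0.6580

By the reflection principle for Brownian motion, P(M_t ≥ a) = 2 · P(B_t ≥ a) for a ≥ 0. Since B_t ~ N(0, t), P(B_t ≥ 0.42) = 1 − Φ(0.42/√t) = 1 − Φ(0.42/√0.9) = 1 − Φ(0.4427). So
  P(M_{0.9} ≥ 0.42) = 2(1 − Φ(0.4427)) ≈ 0.6580.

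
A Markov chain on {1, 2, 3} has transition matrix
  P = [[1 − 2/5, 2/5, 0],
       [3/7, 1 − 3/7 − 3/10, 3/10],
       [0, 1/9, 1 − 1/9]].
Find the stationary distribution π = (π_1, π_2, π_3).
π = (75/334, 35/167, 189/334)

This is a birth-death chain on three states, which satisfies detailed balance: π_1 · P_{12} = π_2 · P_{21} and π_2 · P_{23} = π_3 · P_{32}.
From π_1 · 2/5 = π_2 · 3/7: π_2/π_1 = (2/5)/(3/7) = 14/15.
From π_2 · 3/10 = π_3 · 1/9: π_3/π_2 = (3/10)/(1/9) = 27/10.
Take π_1 proportional to 1; then unnormalized π = (1, 14/15, 63/25). Normalize by dividing by the sum 334/75:
  π = (75/334, 35/167, 189/334).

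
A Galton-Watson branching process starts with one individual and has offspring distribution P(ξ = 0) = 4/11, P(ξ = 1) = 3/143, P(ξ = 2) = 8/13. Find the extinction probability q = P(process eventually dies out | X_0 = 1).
q = 13/22

The pgf is f(s) = 4/11 + 3/143·s + 8/13·s². The extinction probability q is the smallest fixed point of f in [0, 1]. Setting s = f(s):
  8/13·s² + (3/143 − 1)·s + 4/11 = 0
  8/13·s² − (4/11 + 8/13)·s + 4/11 = 0
which factors as (s − 1)·(8/13·s − 4/11) = 0, giving roots s = 1 and s = (4/11)/(8/13) = 13/22.
Mean offspring μ = 3/143 + 2·8/13 = 179/143 > 1 (supercritical), so q < 1. The extinction probability is the smaller root: q = (4/11)/(8/13) = 13/22.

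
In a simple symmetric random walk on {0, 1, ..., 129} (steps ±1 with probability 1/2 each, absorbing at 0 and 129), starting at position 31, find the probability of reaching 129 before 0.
P(hit 129 before 0) = 31/129

Let u_k = P(hit 129 before 0 | start at k). Then u_0 = 0, u_129 = 1, and u_k = u_{k-1}/2 + u_{k+1}/2 for 1 ≤ k ≤ 128. This harmonic recurrence is solved by u_k = k/129, giving u_31 = 31/129.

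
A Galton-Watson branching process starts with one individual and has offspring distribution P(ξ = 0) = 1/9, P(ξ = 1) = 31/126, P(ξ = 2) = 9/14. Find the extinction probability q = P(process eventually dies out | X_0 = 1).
q = 14/81

The pgf is f(s) = 1/9 + 31/126·s + 9/14·s². The extinction probability q is the smallest fixed point of f in [0, 1]. Setting s = f(s):
  9/14·s² + (31/126 − 1)·s + 1/9 = 0
  9/14·s² − (1/9 + 9/14)·s + 1/9 = 0
which factors as (s − 1)·(9/14·s − 1/9) = 0, giving roots s = 1 and s = (1/9)/(9/14) = 14/81.
Mean offspring μ = 31/126 + 2·9/14 = 193/126 > 1 (supercritical), so q < 1. The extinction probability is the smaller root: q = (1/9)/(9/14) = 14/81.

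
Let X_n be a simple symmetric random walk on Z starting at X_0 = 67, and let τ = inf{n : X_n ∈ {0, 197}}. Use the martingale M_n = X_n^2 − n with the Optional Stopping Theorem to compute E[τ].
E[τ] = 8710

M_n = X_n^2 − n is a martingale (since E[X_{n+1}^2 | F_n] = X_n^2 + 1). By OST (τ has finite mean in a bounded region), E[M_τ] = E[M_0] = X_0^2 − 0 = 67^2 = 4489. Also E[M_τ] = E[X_τ^2] − E[τ]. The walk exits at 0 or 197, with P(hit 197 first) = 67/197, so E[X_τ^2] = 197^2 · 67/197 + 0 = 13199. Thus E[τ] = E[X_τ^2] − E[M_τ] = 13199 − 4489 = 8710 = 67(197 − 67) = 8710.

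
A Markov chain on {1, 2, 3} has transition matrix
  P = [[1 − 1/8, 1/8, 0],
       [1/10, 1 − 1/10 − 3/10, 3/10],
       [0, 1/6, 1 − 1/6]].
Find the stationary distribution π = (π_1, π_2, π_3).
π = (2/9, 5/18, 1/2)

This is a birth-death chain on three states, which satisfies detailed balance: π_1 · P_{12} = π_2 · P_{21} and π_2 · P_{23} = π_3 · P_{32}.
From π_1 · 1/8 = π_2 · 1/10: π_2/π_1 = (1/8)/(1/10) = 5/4.
From π_2 · 3/10 = π_3 · 1/6: π_3/π_2 = (3/10)/(1/6) = 9/5.
Take π_1 proportional to 1; then unnormalized π = (1, 5/4, 9/4). Normalize by dividing by the sum 9/2:
  π = (2/9, 5/18, 1/2).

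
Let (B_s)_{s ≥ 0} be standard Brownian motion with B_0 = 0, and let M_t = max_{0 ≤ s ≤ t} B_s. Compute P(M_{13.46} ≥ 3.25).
P(M_{13.46} ≥ 3.25) = 2·P(B_{13.46} ≥ 3.25) = 2(1 − Φ(3.25/√13.46)) ≈ 0.3757

By the reflection principle for Brownian motion, P(M_t ≥ a) = 2 · P(B_t ≥ a) for a ≥ 0. Since B_t ~ N(0, t), P(B_t ≥ 3.25) = 1 − Φ(3.25/√t) = 1 − Φ(3.25/√13.46) = 1 − Φ(0.8859). So
  P(M_{13.46} ≥ 3.25) = 2(1 − Φ(0.8859)) ≈ 0.3757.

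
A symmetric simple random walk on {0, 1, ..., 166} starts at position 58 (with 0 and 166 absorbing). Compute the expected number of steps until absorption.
E[τ | X_0 = 58] = 6264

Let v_k = E[τ | X_0 = k]. Boundary: v_0 = v_166 = 0. Recurrence: v_k = 1 + (v_{k-1} + v_{k+1})/2 for 1 ≤ k ≤ 165. The particular solution to v_k − (v_{k-1} + v_{k+1})/2 = 1 is v_k = −k^2. Adding homogeneous solution A + B k and matching boundaries gives v_k = k (166 − k). Substituting k = 58: v_58 = 58 · 108 = 6264.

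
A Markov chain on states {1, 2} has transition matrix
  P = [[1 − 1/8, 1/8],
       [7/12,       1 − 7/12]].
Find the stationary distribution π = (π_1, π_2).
π_1 = 14/17, π_2 = 3/17

Solve πP = π with π_1 + π_2 = 1. From πP = π: π_1 · (1 − 1/8) + π_2 · 7/12 = π_1 ⇒ π_2 · 7/12 = π_1 · 1/8 ⇒ π_2/π_1 = (1/8)/(7/12) = 3/14. Together with π_1 + π_2 = 1:
  π_1 = (7/12)/(1/8 + 7/12) = (7/12)/(17/24) = 14/17,
  π_2 = (1/8)/(1/8 + 7/12) = (1/8)/(17/24) = 3/17.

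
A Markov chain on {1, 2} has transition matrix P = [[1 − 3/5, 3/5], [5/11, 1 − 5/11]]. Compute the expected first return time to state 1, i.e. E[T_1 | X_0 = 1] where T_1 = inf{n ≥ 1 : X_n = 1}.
E[T_1 | X_0 = 1] = 1/π_1 = 58/25

For an irreducible recurrent Markov chain with stationary distribution π, E[T_i | X_0 = i] = 1/π_i (Kac's formula). Here π_1 = (5/11)/(3/5 + 5/11) = (5/11)/(58/55) = 25/58, so E[T_1 | X_0 = 1] = 1/π_1 = (3/5 + 5/11)/(5/11) = (58/55)/(5/11) = 58/25.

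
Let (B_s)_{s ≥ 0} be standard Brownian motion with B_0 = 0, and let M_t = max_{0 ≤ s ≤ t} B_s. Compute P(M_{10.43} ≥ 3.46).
P(M_{10.43} ≥ 3.46) = 2·P(B_{10.43} ≥ 3.46) = 2(1 − Φ(3.46/√10.43)) ≈ 0.2840

By the reflection principle for Brownian motion, P(M_t ≥ a) = 2 · P(B_t ≥ a) for a ≥ 0. Since B_t ~ N(0, t), P(B_t ≥ 3.46) = 1 − Φ(3.46/√t) = 1 − Φ(3.46/√10.43) = 1 − Φ(1.0714). So
  P(M_{10.43} ≥ 3.46) = 2(1 − Φ(1.0714)) ≈ 0.2840.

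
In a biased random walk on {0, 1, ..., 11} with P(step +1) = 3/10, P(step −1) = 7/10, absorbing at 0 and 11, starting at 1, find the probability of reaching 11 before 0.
P(hit 11 before 0) = (1 − (7/3)^1) / (1 − (7/3)^11) = 59049/494287399

Let u_k denote P(reach 11 before 0 | start at k). Boundary: u_0 = 0, u_11 = 1. Recurrence: u_k = 3/10·u_{k+1} + 7/10·u_{k-1} for 1 ≤ k ≤ 10. Try u_k = A + B·r^k with r = q/p = (7/10)/(3/10) = 7/3. Substitution satisfies the recurrence; boundary conditions give:
  u_k = (1 − r^k) / (1 − r^N) = (1 − (7/3)^1) / (1 − (7/3)^11) = 59049/494287399.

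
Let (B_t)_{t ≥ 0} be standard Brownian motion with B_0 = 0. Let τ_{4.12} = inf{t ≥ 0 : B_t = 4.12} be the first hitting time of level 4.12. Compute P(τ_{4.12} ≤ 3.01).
P(τ_{4.12} ≤ 3.01) = 2(1 − Φ(4.12/√3.01)) = 2(1 − Φ(2.3747)) ≈ 0.0176

By the reflection principle for standard BM, P(τ_b ≤ t) = 2 · P(B_t ≥ b). Since B_t ~ N(0, t), P(B_t ≥ 4.12) = 1 − Φ(4.12/√t) = 1 − Φ(4.12/√3.01) = 1 − Φ(2.3747) ≈ 0.00878. Doubling: P(τ_{4.12} ≤ 3.01) ≈ 2 · 0.00878 = 0.01756 ≈ 0.0176.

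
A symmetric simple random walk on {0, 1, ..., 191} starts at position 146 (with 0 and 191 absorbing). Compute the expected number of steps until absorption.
E[τ | X_0 = 146] = 6570

Let v_k = E[τ | X_0 = k]. Boundary: v_0 = v_191 = 0. Recurrence: v_k = 1 + (v_{k-1} + v_{k+1})/2 for 1 ≤ k ≤ 190. The particular solution to v_k − (v_{k-1} + v_{k+1})/2 = 1 is v_k = −k^2. Adding homogeneous solution A + B k and matching boundaries gives v_k = k (191 − k). Substituting k = 146: v_146 = 146 · 45 = 6570.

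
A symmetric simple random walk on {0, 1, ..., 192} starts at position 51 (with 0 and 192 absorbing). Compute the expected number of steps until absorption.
E[τ | X_0 = 51] = 7191

Let v_k = E[τ | X_0 = k]. Boundary: v_0 = v_192 = 0. Recurrence: v_k = 1 + (v_{k-1} + v_{k+1})/2 for 1 ≤ k ≤ 191. The particular solution to v_k − (v_{k-1} + v_{k+1})/2 = 1 is v_k = −k^2. Adding homogeneous solution A + B k and matching boundaries gives v_k = k (192 − k). Substituting k = 51: v_51 = 51 · 141 = 7191.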